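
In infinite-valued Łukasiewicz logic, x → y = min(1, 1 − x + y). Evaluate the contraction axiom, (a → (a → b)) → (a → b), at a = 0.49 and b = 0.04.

a → b = min(1, 1 − 0.49 + 0.04) = min(1, 0.55) = 0.55
a → (a → b) = min(1, 1 − 0.49 + 0.55) = min(1, 1.06) = 1.00
(a → (a → b)) → (a → b) = min(1, 1 − 1.00 + 0.55) = min(1, 0.55) = 0.55
(The value 0.55 < 1 shows this instance is not satisfied; fails in Ł∞ (the t-norm is not idempotent).)

0.55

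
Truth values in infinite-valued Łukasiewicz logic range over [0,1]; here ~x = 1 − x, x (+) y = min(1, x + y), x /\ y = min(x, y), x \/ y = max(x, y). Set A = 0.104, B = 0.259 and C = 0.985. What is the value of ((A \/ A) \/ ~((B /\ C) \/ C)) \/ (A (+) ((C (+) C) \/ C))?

A \/ A = max(0.104, 0.104) = 0.104
B /\ C = min(0.259, 0.985) = 0.259
(B /\ C) \/ C = max(0.259, 0.985) = 0.985
~((B /\ C) \/ C) = 1 − 0.985 = 0.015
(A \/ A) \/ ~((B /\ C) \/ C) = max(0.104, 0.015) = 0.104
C (+) C = min(1, 0.985 + 0.985) = min(1, 1.970) = 1.000
(C (+) C) \/ C = max(1.000, 0.985) = 1.000
A (+) ((C (+) C) \/ C) = min(1, 0.104 + 1.000) = min(1, 1.104) = 1.000
((A \/ A) \/ ~((B /\ C) \/ C)) \/ (A (+) ((C (+) C) \/ C)) = max(0.104, 1.000) = 1.000

1.000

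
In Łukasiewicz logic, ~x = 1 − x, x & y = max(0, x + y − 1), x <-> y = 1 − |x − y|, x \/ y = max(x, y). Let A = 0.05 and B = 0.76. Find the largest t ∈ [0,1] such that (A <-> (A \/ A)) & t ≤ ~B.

0.24

A \/ A = max(0.05, 0.05) = 0.05
A <-> (A \/ A) = 1 − |0.05 − 0.05| = 1 − 0.00 = 1.00
So the left factor is A <-> (A \/ A) = 1.00.
~B = 1 − 0.76 = 0.24
So the right-hand bound is ~B = 0.24.
The residuum of the Łukasiewicz t-norm gives the supremum: min(1, 1 − 1.00 + 0.24).
1 − 1.00 + 0.24 = 0.24, so t = min(1, 0.24) = 0.24.
Check: 1.00 & 0.24 = max(0, 0.24) = 0.24 ≤ 0.24.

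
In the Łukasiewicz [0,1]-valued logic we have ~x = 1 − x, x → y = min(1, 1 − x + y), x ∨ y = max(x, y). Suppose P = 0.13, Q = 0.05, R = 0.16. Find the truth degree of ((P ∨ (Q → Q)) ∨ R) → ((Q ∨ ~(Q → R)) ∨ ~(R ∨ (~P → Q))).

0.82

Q → Q = min(1, 1 − 0.05 + 0.05) = min(1, 1.00) = 1.00
P ∨ (Q → Q) = max(0.13, 1.00) = 1.00
(P ∨ (Q → Q)) ∨ R = max(1.00, 0.16) = 1.00
Q → R = min(1, 1 − 0.05 + 0.16) = min(1, 1.11) = 1.00
~(Q → R) = 1 − 1.00 = 0.00
Q ∨ ~(Q → R) = max(0.05, 0.00) = 0.05
~P = 1 − 0.13 = 0.87
~P → Q = min(1, 1 − 0.87 + 0.05) = min(1, 0.18) = 0.18
R ∨ (~P → Q) = max(0.16, 0.18) = 0.18
~(R ∨ (~P → Q)) = 1 − 0.18 = 0.82
(Q ∨ ~(Q → R)) ∨ ~(R ∨ (~P → Q)) = max(0.05, 0.82) = 0.82
((P ∨ (Q → Q)) ∨ R) → ((Q ∨ ~(Q → R)) ∨ ~(R ∨ (~P → Q))) = min(1, 1 − 1.00 + 0.82) = min(1, 0.82) = 0.82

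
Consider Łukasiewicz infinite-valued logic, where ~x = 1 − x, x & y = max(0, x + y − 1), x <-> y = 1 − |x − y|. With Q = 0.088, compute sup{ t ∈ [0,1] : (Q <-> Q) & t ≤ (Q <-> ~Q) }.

0.176

Q <-> Q = 1 − |0.088 − 0.088| = 1 − 0.000 = 1.000
So the left factor is Q <-> Q = 1.000.
~Q = 1 − 0.088 = 0.912
Q <-> ~Q = 1 − |0.088 − 0.912| = 1 − 0.824 = 0.176
So the right-hand bound is Q <-> ~Q = 0.176.
The residuum of the Łukasiewicz t-norm gives the supremum: min(1, 1 − 1.000 + 0.176).
1 − 1.000 + 0.176 = 0.176, so t = min(1, 0.176) = 0.176.
Check: 1.000 & 0.176 = max(0, 0.176) = 0.176 ≤ 0.176.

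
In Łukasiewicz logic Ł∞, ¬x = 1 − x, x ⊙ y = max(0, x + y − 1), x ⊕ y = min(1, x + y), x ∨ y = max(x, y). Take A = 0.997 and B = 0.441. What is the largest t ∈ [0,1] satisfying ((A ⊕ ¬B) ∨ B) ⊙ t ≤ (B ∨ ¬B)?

¬B = 1 − 0.441 = 0.559
A ⊕ ¬B = min(1, 0.997 + 0.559) = min(1, 1.556) = 1.000
(A ⊕ ¬B) ∨ B = max(1.000, 0.441) = 1.000
So the left factor is (A ⊕ ¬B) ∨ B = 1.000.
B ∨ ¬B = max(0.441, 0.559) = 0.559
So the right-hand bound is B ∨ ¬B = 0.559.
The residuum of the Łukasiewicz t-norm gives the supremum: min(1, 1 − 1.000 + 0.559).
1 − 1.000 + 0.559 = 0.559, so t = min(1, 0.559) = 0.559.
Check: 1.000 ⊙ 0.559 = max(0, 0.559) = 0.559 ≤ 0.559.

0.559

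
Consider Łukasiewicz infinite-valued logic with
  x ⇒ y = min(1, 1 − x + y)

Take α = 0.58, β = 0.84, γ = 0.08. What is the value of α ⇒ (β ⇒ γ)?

0.66

β ⇒ γ = min(1, 1 − 0.84 + 0.08) = min(1, 0.24) = 0.24
α ⇒ (β ⇒ γ) = min(1, 1 − 0.58 + 0.24) = min(1, 0.66) = 0.66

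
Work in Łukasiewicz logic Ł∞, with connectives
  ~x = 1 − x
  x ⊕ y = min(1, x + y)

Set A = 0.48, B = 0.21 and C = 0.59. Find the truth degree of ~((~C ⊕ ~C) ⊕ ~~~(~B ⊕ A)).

0.18

~C = 1 − 0.59 = 0.41
~C ⊕ ~C = min(1, 0.41 + 0.41) = min(1, 0.82) = 0.82
~B = 1 − 0.21 = 0.79
~B ⊕ A = min(1, 0.79 + 0.48) = min(1, 1.27) = 1.00
~(~B ⊕ A) = 1 − 1.00 = 0.00
~~(~B ⊕ A) = 1 − 0.00 = 1.00
~~~(~B ⊕ A) = 1 − 1.00 = 0.00
(~C ⊕ ~C) ⊕ ~~~(~B ⊕ A) = min(1, 0.82 + 0.00) = min(1, 0.82) = 0.82
~((~C ⊕ ~C) ⊕ ~~~(~B ⊕ A)) = 1 − 0.82 = 0.18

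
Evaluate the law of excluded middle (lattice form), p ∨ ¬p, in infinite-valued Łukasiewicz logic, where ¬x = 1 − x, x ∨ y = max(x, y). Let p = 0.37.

0.63

¬p = 1 − 0.37 = 0.63
p ∨ ¬p = max(0.37, 0.63) = 0.63
(The value 0.63 < 1 shows this instance is not satisfied; not a Ł∞-tautology — its value is max(a, 1−a).)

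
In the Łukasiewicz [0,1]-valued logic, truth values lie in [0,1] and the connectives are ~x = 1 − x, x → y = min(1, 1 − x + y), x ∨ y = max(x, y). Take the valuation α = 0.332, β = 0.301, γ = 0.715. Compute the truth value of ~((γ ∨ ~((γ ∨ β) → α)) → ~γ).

0.430

γ ∨ β = max(0.715, 0.301) = 0.715
(γ ∨ β) → α = min(1, 1 − 0.715 + 0.332) = min(1, 0.617) = 0.617
~((γ ∨ β) → α) = 1 − 0.617 = 0.383
γ ∨ ~((γ ∨ β) → α) = max(0.715, 0.383) = 0.715
~γ = 1 − 0.715 = 0.285
(γ ∨ ~((γ ∨ β) → α)) → ~γ = min(1, 1 − 0.715 + 0.285) = min(1, 0.570) = 0.570
~((γ ∨ ~((γ ∨ β) → α)) → ~γ) = 1 − 0.570 = 0.430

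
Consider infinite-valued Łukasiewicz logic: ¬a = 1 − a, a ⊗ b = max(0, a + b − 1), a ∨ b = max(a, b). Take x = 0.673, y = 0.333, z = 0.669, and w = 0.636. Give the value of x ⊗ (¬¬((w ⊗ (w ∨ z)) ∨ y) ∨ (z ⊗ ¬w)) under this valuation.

0.006

w ∨ z = max(0.636, 0.669) = 0.669
w ⊗ (w ∨ z) = max(0, 0.636 + 0.669 − 1) = max(0, 0.305) = 0.305
(w ⊗ (w ∨ z)) ∨ y = max(0.305, 0.333) = 0.333
¬((w ⊗ (w ∨ z)) ∨ y) = 1 − 0.333 = 0.667
¬¬((w ⊗ (w ∨ z)) ∨ y) = 1 − 0.667 = 0.333
¬w = 1 − 0.636 = 0.364
z ⊗ ¬w = max(0, 0.669 + 0.364 − 1) = max(0, 0.033) = 0.033
¬¬((w ⊗ (w ∨ z)) ∨ y) ∨ (z ⊗ ¬w) = max(0.333, 0.033) = 0.333
x ⊗ (¬¬((w ⊗ (w ∨ z)) ∨ y) ∨ (z ⊗ ¬w)) = max(0, 0.673 + 0.333 − 1) = max(0, 0.006) = 0.006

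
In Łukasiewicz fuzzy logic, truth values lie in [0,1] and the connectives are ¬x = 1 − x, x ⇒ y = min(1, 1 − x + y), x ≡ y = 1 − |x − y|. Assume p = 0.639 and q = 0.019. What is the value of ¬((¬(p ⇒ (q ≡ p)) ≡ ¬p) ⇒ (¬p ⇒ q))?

0.240

q ≡ p = 1 − |0.019 − 0.639| = 1 − 0.620 = 0.380
p ⇒ (q ≡ p) = min(1, 1 − 0.639 + 0.380) = min(1, 0.741) = 0.741
¬(p ⇒ (q ≡ p)) = 1 − 0.741 = 0.259
¬p = 1 − 0.639 = 0.361
¬(p ⇒ (q ≡ p)) ≡ ¬p = 1 − |0.259 − 0.361| = 1 − 0.102 = 0.898
¬p ⇒ q = min(1, 1 − 0.361 + 0.019) = min(1, 0.658) = 0.658
(¬(p ⇒ (q ≡ p)) ≡ ¬p) ⇒ (¬p ⇒ q) = min(1, 1 − 0.898 + 0.658) = min(1, 0.760) = 0.760
¬((¬(p ⇒ (q ≡ p)) ≡ ¬p) ⇒ (¬p ⇒ q)) = 1 − 0.760 = 0.240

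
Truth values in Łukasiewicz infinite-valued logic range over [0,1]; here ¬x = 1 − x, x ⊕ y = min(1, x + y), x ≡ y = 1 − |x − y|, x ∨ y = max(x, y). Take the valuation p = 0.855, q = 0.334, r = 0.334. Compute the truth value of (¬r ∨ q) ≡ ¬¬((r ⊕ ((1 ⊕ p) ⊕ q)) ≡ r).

¬r = 1 − 0.334 = 0.666
¬r ∨ q = max(0.666, 0.334) = 0.666
1 ⊕ p = min(1, 1.000 + 0.855) = min(1, 1.855) = 1.000
(1 ⊕ p) ⊕ q = min(1, 1.000 + 0.334) = min(1, 1.334) = 1.000
r ⊕ ((1 ⊕ p) ⊕ q) = min(1, 0.334 + 1.000) = min(1, 1.334) = 1.000
(r ⊕ ((1 ⊕ p) ⊕ q)) ≡ r = 1 − |1.000 − 0.334| = 1 − 0.666 = 0.334
¬((r ⊕ ((1 ⊕ p) ⊕ q)) ≡ r) = 1 − 0.334 = 0.666
¬¬((r ⊕ ((1 ⊕ p) ⊕ q)) ≡ r) = 1 − 0.666 = 0.334
(¬r ∨ q) ≡ ¬¬((r ⊕ ((1 ⊕ p) ⊕ q)) ≡ r) = 1 − |0.666 − 0.334| = 1 − 0.332 = 0.668

0.668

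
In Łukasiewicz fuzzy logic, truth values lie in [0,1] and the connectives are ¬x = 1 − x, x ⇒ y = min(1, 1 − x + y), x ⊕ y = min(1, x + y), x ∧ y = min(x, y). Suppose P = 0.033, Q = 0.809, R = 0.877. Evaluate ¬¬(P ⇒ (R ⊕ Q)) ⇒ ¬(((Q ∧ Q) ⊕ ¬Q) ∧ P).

0.967

R ⊕ Q = min(1, 0.877 + 0.809) = min(1, 1.686) = 1.000
P ⇒ (R ⊕ Q) = min(1, 1 − 0.033 + 1.000) = min(1, 1.967) = 1.000
¬(P ⇒ (R ⊕ Q)) = 1 − 1.000 = 0.000
¬¬(P ⇒ (R ⊕ Q)) = 1 − 0.000 = 1.000
Q ∧ Q = min(0.809, 0.809) = 0.809
¬Q = 1 − 0.809 = 0.191
(Q ∧ Q) ⊕ ¬Q = min(1, 0.809 + 0.191) = min(1, 1.000) = 1.000
((Q ∧ Q) ⊕ ¬Q) ∧ P = min(1.000, 0.033) = 0.033
¬(((Q ∧ Q) ⊕ ¬Q) ∧ P) = 1 − 0.033 = 0.967
¬¬(P ⇒ (R ⊕ Q)) ⇒ ¬(((Q ∧ Q) ⊕ ¬Q) ∧ P) = min(1, 1 − 1.000 + 0.967) = min(1, 0.967) = 0.967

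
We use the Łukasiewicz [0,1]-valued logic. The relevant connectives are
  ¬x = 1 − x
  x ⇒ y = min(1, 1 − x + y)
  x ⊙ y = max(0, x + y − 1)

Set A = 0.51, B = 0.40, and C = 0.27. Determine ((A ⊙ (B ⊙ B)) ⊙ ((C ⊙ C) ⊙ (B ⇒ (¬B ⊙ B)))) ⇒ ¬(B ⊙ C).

1.00

B ⊙ B = max(0, 0.40 + 0.40 − 1) = max(0, -0.20) = 0.00
A ⊙ (B ⊙ B) = max(0, 0.51 + 0.00 − 1) = max(0, -0.49) = 0.00
C ⊙ C = max(0, 0.27 + 0.27 − 1) = max(0, -0.46) = 0.00
¬B = 1 − 0.40 = 0.60
¬B ⊙ B = max(0, 0.60 + 0.40 − 1) = max(0, 0.00) = 0.00
B ⇒ (¬B ⊙ B) = min(1, 1 − 0.40 + 0.00) = min(1, 0.60) = 0.60
(C ⊙ C) ⊙ (B ⇒ (¬B ⊙ B)) = max(0, 0.00 + 0.60 − 1) = max(0, -0.40) = 0.00
(A ⊙ (B ⊙ B)) ⊙ ((C ⊙ C) ⊙ (B ⇒ (¬B ⊙ B))) = max(0, 0.00 + 0.00 − 1) = max(0, -1.00) = 0.00
B ⊙ C = max(0, 0.40 + 0.27 − 1) = max(0, -0.33) = 0.00
¬(B ⊙ C) = 1 − 0.00 = 1.00
((A ⊙ (B ⊙ B)) ⊙ ((C ⊙ C) ⊙ (B ⇒ (¬B ⊙ B)))) ⇒ ¬(B ⊙ C) = min(1, 1 − 0.00 + 1.00) = min(1, 2.00) = 1.00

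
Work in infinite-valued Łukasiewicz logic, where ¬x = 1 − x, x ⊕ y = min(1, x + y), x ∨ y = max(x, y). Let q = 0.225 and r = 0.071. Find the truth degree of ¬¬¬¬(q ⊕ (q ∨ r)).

0.450

q ∨ r = max(0.225, 0.071) = 0.225
q ⊕ (q ∨ r) = min(1, 0.225 + 0.225) = min(1, 0.450) = 0.450
¬(q ⊕ (q ∨ r)) = 1 − 0.450 = 0.550
¬¬(q ⊕ (q ∨ r)) = 1 − 0.550 = 0.450
¬¬¬(q ⊕ (q ∨ r)) = 1 − 0.450 = 0.550
¬¬¬¬(q ⊕ (q ∨ r)) = 1 − 0.550 = 0.450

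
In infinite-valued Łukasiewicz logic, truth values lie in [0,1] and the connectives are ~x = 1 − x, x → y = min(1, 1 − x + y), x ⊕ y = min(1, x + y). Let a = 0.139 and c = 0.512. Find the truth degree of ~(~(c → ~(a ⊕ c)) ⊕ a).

a ⊕ c = min(1, 0.139 + 0.512) = min(1, 0.651) = 0.651
~(a ⊕ c) = 1 − 0.651 = 0.349
c → ~(a ⊕ c) = min(1, 1 − 0.512 + 0.349) = min(1, 0.837) = 0.837
~(c → ~(a ⊕ c)) = 1 − 0.837 = 0.163
~(c → ~(a ⊕ c)) ⊕ a = min(1, 0.163 + 0.139) = min(1, 0.302) = 0.302
~(~(c → ~(a ⊕ c)) ⊕ a) = 1 − 0.302 = 0.698

0.698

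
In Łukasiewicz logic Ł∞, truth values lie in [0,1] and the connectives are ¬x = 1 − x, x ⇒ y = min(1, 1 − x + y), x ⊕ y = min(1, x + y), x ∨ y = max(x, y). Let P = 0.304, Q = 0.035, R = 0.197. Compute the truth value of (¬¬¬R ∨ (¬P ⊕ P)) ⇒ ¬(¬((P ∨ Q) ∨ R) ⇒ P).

0.392

¬R = 1 − 0.197 = 0.803
¬¬R = 1 − 0.803 = 0.197
¬¬¬R = 1 − 0.197 = 0.803
¬P = 1 − 0.304 = 0.696
¬P ⊕ P = min(1, 0.696 + 0.304) = min(1, 1.000) = 1.000
¬¬¬R ∨ (¬P ⊕ P) = max(0.803, 1.000) = 1.000
P ∨ Q = max(0.304, 0.035) = 0.304
(P ∨ Q) ∨ R = max(0.304, 0.197) = 0.304
¬((P ∨ Q) ∨ R) = 1 − 0.304 = 0.696
¬((P ∨ Q) ∨ R) ⇒ P = min(1, 1 − 0.696 + 0.304) = min(1, 0.608) = 0.608
¬(¬((P ∨ Q) ∨ R) ⇒ P) = 1 − 0.608 = 0.392
(¬¬¬R ∨ (¬P ⊕ P)) ⇒ ¬(¬((P ∨ Q) ∨ R) ⇒ P) = min(1, 1 − 1.000 + 0.392) = min(1, 0.392) = 0.392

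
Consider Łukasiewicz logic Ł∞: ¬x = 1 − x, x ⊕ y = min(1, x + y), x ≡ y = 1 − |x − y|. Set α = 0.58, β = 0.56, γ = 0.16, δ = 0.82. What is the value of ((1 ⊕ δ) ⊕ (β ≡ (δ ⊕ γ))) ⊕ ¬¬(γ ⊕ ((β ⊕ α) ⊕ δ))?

1.00

1 ⊕ δ = min(1, 1.00 + 0.82) = min(1, 1.82) = 1.00
δ ⊕ γ = min(1, 0.82 + 0.16) = min(1, 0.98) = 0.98
β ≡ (δ ⊕ γ) = 1 − |0.56 − 0.98| = 1 − 0.42 = 0.58
(1 ⊕ δ) ⊕ (β ≡ (δ ⊕ γ)) = min(1, 1.00 + 0.58) = min(1, 1.58) = 1.00
β ⊕ α = min(1, 0.56 + 0.58) = min(1, 1.14) = 1.00
(β ⊕ α) ⊕ δ = min(1, 1.00 + 0.82) = min(1, 1.82) = 1.00
γ ⊕ ((β ⊕ α) ⊕ δ) = min(1, 0.16 + 1.00) = min(1, 1.16) = 1.00
¬(γ ⊕ ((β ⊕ α) ⊕ δ)) = 1 − 1.00 = 0.00
¬¬(γ ⊕ ((β ⊕ α) ⊕ δ)) = 1 − 0.00 = 1.00
((1 ⊕ δ) ⊕ (β ≡ (δ ⊕ γ))) ⊕ ¬¬(γ ⊕ ((β ⊕ α) ⊕ δ)) = min(1, 1.00 + 1.00) = min(1, 2.00) = 1.00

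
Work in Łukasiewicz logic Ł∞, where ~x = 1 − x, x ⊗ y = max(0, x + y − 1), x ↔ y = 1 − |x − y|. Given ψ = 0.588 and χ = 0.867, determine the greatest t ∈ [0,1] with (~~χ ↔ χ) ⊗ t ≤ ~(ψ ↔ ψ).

0.000

~χ = 1 − 0.867 = 0.133
~~χ = 1 − 0.133 = 0.867
~~χ ↔ χ = 1 − |0.867 − 0.867| = 1 − 0.000 = 1.000
So the left factor is ~~χ ↔ χ = 1.000.
ψ ↔ ψ = 1 − |0.588 − 0.588| = 1 − 0.000 = 1.000
~(ψ ↔ ψ) = 1 − 1.000 = 0.000
So the right-hand bound is ~(ψ ↔ ψ) = 0.000.
The residuum of the Łukasiewicz t-norm gives the supremum: min(1, 1 − 1.000 + 0.000).
1 − 1.000 + 0.000 = 0.000, so t = min(1, 0.000) = 0.000.
Check: 1.000 ⊗ 0.000 = max(0, 0.000) = 0.000 ≤ 0.000.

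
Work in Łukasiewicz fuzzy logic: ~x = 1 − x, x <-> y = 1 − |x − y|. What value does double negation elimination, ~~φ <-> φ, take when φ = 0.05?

1.00

~φ = 1 − 0.05 = 0.95
~~φ = 1 − 0.95 = 0.05
~~φ <-> φ = 1 − |0.05 − 0.05| = 1 − 0.00 = 1.00
(As expected: always 1 in Ł∞ since negation is involutive.)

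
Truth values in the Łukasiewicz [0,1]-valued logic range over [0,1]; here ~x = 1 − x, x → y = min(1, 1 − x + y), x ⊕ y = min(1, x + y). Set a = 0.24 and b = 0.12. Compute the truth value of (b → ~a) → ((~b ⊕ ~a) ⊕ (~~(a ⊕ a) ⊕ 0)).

~a = 1 − 0.24 = 0.76
b → ~a = min(1, 1 − 0.12 + 0.76) = min(1, 1.64) = 1.00
~b = 1 − 0.12 = 0.88
~b ⊕ ~a = min(1, 0.88 + 0.76) = min(1, 1.64) = 1.00
a ⊕ a = min(1, 0.24 + 0.24) = min(1, 0.48) = 0.48
~(a ⊕ a) = 1 − 0.48 = 0.52
~~(a ⊕ a) = 1 − 0.52 = 0.48
~~(a ⊕ a) ⊕ 0 = min(1, 0.48 + 0.00) = min(1, 0.48) = 0.48
(~b ⊕ ~a) ⊕ (~~(a ⊕ a) ⊕ 0) = min(1, 1.00 + 0.48) = min(1, 1.48) = 1.00
(b → ~a) → ((~b ⊕ ~a) ⊕ (~~(a ⊕ a) ⊕ 0)) = min(1, 1 − 1.00 + 1.00) = min(1, 1.00) = 1.00

1.00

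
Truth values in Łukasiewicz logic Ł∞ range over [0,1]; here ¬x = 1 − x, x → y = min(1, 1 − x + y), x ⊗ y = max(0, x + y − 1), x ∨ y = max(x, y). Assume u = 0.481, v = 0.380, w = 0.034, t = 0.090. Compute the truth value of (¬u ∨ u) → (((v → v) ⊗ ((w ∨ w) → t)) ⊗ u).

0.962

¬u = 1 − 0.481 = 0.519
¬u ∨ u = max(0.519, 0.481) = 0.519
v → v = min(1, 1 − 0.380 + 0.380) = min(1, 1.000) = 1.000
w ∨ w = max(0.034, 0.034) = 0.034
(w ∨ w) → t = min(1, 1 − 0.034 + 0.090) = min(1, 1.056) = 1.000
(v → v) ⊗ ((w ∨ w) → t) = max(0, 1.000 + 1.000 − 1) = max(0, 1.000) = 1.000
((v → v) ⊗ ((w ∨ w) → t)) ⊗ u = max(0, 1.000 + 0.481 − 1) = max(0, 0.481) = 0.481
(¬u ∨ u) → (((v → v) ⊗ ((w ∨ w) → t)) ⊗ u) = min(1, 1 − 0.519 + 0.481) = min(1, 0.962) = 0.962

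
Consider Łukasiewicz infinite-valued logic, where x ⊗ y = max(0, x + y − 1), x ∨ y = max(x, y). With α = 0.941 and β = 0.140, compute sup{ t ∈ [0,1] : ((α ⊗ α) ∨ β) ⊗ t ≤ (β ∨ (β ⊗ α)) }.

0.258

α ⊗ α = max(0, 0.941 + 0.941 − 1) = max(0, 0.882) = 0.882
(α ⊗ α) ∨ β = max(0.882, 0.140) = 0.882
So the left factor is (α ⊗ α) ∨ β = 0.882.
β ⊗ α = max(0, 0.140 + 0.941 − 1) = max(0, 0.081) = 0.081
β ∨ (β ⊗ α) = max(0.140, 0.081) = 0.140
So the right-hand bound is β ∨ (β ⊗ α) = 0.140.
The residuum of the Łukasiewicz t-norm gives the supremum: min(1, 1 − 0.882 + 0.140).
1 − 0.882 + 0.140 = 0.258, so t = min(1, 0.258) = 0.258.
Check: 0.882 ⊗ 0.258 = max(0, 0.140) = 0.140 ≤ 0.140.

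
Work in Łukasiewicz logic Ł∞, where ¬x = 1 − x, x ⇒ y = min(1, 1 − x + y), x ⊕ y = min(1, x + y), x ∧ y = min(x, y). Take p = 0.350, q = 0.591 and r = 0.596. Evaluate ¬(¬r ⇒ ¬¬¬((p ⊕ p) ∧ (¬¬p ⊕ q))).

¬r = 1 − 0.596 = 0.404
p ⊕ p = min(1, 0.350 + 0.350) = min(1, 0.700) = 0.700
¬p = 1 − 0.350 = 0.650
¬¬p = 1 − 0.650 = 0.350
¬¬p ⊕ q = min(1, 0.350 + 0.591) = min(1, 0.941) = 0.941
(p ⊕ p) ∧ (¬¬p ⊕ q) = min(0.700, 0.941) = 0.700
¬((p ⊕ p) ∧ (¬¬p ⊕ q)) = 1 − 0.700 = 0.300
¬¬((p ⊕ p) ∧ (¬¬p ⊕ q)) = 1 − 0.300 = 0.700
¬¬¬((p ⊕ p) ∧ (¬¬p ⊕ q)) = 1 − 0.700 = 0.300
¬r ⇒ ¬¬¬((p ⊕ p) ∧ (¬¬p ⊕ q)) = min(1, 1 − 0.404 + 0.300) = min(1, 0.896) = 0.896
¬(¬r ⇒ ¬¬¬((p ⊕ p) ∧ (¬¬p ⊕ q))) = 1 − 0.896 = 0.104

0.104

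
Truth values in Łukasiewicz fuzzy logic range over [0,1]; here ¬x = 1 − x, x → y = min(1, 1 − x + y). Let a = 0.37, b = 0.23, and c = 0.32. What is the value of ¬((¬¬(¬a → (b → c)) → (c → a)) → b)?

0.77

¬a = 1 − 0.37 = 0.63
b → c = min(1, 1 − 0.23 + 0.32) = min(1, 1.09) = 1.00
¬a → (b → c) = min(1, 1 − 0.63 + 1.00) = min(1, 1.37) = 1.00
¬(¬a → (b → c)) = 1 − 1.00 = 0.00
¬¬(¬a → (b → c)) = 1 − 0.00 = 1.00
c → a = min(1, 1 − 0.32 + 0.37) = min(1, 1.05) = 1.00
¬¬(¬a → (b → c)) → (c → a) = min(1, 1 − 1.00 + 1.00) = min(1, 1.00) = 1.00
(¬¬(¬a → (b → c)) → (c → a)) → b = min(1, 1 − 1.00 + 0.23) = min(1, 0.23) = 0.23
¬((¬¬(¬a → (b → c)) → (c → a)) → b) = 1 − 0.23 = 0.77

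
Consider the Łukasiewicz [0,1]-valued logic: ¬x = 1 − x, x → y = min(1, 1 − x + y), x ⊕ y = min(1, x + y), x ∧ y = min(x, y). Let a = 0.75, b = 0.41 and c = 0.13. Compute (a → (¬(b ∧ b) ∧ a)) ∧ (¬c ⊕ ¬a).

0.84

b ∧ b = min(0.41, 0.41) = 0.41
¬(b ∧ b) = 1 − 0.41 = 0.59
¬(b ∧ b) ∧ a = min(0.59, 0.75) = 0.59
a → (¬(b ∧ b) ∧ a) = min(1, 1 − 0.75 + 0.59) = min(1, 0.84) = 0.84
¬c = 1 − 0.13 = 0.87
¬a = 1 − 0.75 = 0.25
¬c ⊕ ¬a = min(1, 0.87 + 0.25) = min(1, 1.12) = 1.00
(a → (¬(b ∧ b) ∧ a)) ∧ (¬c ⊕ ¬a) = min(0.84, 1.00) = 0.84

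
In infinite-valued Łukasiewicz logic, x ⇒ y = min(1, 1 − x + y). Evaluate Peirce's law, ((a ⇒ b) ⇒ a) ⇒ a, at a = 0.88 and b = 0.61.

0.88

a ⇒ b = min(1, 1 − 0.88 + 0.61) = min(1, 0.73) = 0.73
(a ⇒ b) ⇒ a = min(1, 1 − 0.73 + 0.88) = min(1, 1.15) = 1.00
((a ⇒ b) ⇒ a) ⇒ a = min(1, 1 − 1.00 + 0.88) = min(1, 0.88) = 0.88
(The value 0.88 < 1 shows this instance is not satisfied; not a Ł∞-tautology in general.)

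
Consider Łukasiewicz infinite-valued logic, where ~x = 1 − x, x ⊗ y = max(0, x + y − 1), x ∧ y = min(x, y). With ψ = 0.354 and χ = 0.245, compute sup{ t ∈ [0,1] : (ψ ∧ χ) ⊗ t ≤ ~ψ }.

1.000

ψ ∧ χ = min(0.354, 0.245) = 0.245
So the left factor is ψ ∧ χ = 0.245.
~ψ = 1 − 0.354 = 0.646
So the right-hand bound is ~ψ = 0.646.
The residuum of the Łukasiewicz t-norm gives the supremum: min(1, 1 − 0.245 + 0.646).
1 − 0.245 + 0.646 = 1.401, so t = min(1, 1.401) = 1.000.
Check: 0.245 ⊗ 1.000 = max(0, 0.245) = 0.245 ≤ 0.646.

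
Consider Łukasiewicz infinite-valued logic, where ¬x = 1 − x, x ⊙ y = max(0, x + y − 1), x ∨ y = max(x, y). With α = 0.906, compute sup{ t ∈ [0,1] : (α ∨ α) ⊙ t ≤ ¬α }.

α ∨ α = max(0.906, 0.906) = 0.906
So the left factor is α ∨ α = 0.906.
¬α = 1 − 0.906 = 0.094
So the right-hand bound is ¬α = 0.094.
The residuum of the Łukasiewicz t-norm gives the supremum: min(1, 1 − 0.906 + 0.094).
1 − 0.906 + 0.094 = 0.188, so t = min(1, 0.188) = 0.188.
Check: 0.906 ⊙ 0.188 = max(0, 0.094) = 0.094 ≤ 0.094.

0.188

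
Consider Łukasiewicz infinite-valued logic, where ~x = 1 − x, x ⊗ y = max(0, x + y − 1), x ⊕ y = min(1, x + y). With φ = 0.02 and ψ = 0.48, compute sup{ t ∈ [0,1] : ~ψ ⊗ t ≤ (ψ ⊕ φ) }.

0.98

~ψ = 1 − 0.48 = 0.52
So the left factor is ~ψ = 0.52.
ψ ⊕ φ = min(1, 0.48 + 0.02) = min(1, 0.50) = 0.50
So the right-hand bound is ψ ⊕ φ = 0.50.
The residuum of the Łukasiewicz t-norm gives the supremum: min(1, 1 − 0.52 + 0.50).
1 − 0.52 + 0.50 = 0.98, so t = min(1, 0.98) = 0.98.
Check: 0.52 ⊗ 0.98 = max(0, 0.50) = 0.50 ≤ 0.50.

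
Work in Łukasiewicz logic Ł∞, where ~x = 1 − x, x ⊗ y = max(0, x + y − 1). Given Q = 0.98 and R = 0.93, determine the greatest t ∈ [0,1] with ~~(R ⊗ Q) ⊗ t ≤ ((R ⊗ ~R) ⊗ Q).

0.09

R ⊗ Q = max(0, 0.93 + 0.98 − 1) = max(0, 0.91) = 0.91
~(R ⊗ Q) = 1 − 0.91 = 0.09
~~(R ⊗ Q) = 1 − 0.09 = 0.91
So the left factor is ~~(R ⊗ Q) = 0.91.
~R = 1 − 0.93 = 0.07
R ⊗ ~R = max(0, 0.93 + 0.07 − 1) = max(0, 0.00) = 0.00
(R ⊗ ~R) ⊗ Q = max(0, 0.00 + 0.98 − 1) = max(0, -0.02) = 0.00
So the right-hand bound is (R ⊗ ~R) ⊗ Q = 0.00.
The residuum of the Łukasiewicz t-norm gives the supremum: min(1, 1 − 0.91 + 0.00).
1 − 0.91 + 0.00 = 0.09, so t = min(1, 0.09) = 0.09.
Check: 0.91 ⊗ 0.09 = max(0, 0.00) = 0.00 ≤ 0.00.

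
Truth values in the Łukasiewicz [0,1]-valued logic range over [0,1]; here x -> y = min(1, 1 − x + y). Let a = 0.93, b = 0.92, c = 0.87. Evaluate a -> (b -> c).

1.00

b -> c = min(1, 1 − 0.92 + 0.87) = min(1, 0.95) = 0.95
a -> (b -> c) = min(1, 1 − 0.93 + 0.95) = min(1, 1.02) = 1.00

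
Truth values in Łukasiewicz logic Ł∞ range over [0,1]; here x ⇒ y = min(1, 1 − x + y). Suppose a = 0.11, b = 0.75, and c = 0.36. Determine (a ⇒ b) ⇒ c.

a ⇒ b = min(1, 1 − 0.11 + 0.75) = min(1, 1.64) = 1.00
(a ⇒ b) ⇒ c = min(1, 1 − 1.00 + 0.36) = min(1, 0.36) = 0.36

0.36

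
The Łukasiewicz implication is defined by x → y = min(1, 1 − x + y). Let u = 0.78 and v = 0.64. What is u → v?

u → v = min(1, 1 − 0.78 + 0.64) = min(1, 0.86) = 0.86
For comparison, the Gödel implication (1 if x ≤ y else y) would give 0.64.

0.86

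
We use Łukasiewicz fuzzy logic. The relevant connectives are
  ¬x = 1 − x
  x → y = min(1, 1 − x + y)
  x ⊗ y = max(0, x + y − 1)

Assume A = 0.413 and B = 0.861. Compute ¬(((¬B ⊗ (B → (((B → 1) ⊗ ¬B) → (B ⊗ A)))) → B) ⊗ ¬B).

0.861

¬B = 1 − 0.861 = 0.139
B → 1 = min(1, 1 − 0.861 + 1.000) = min(1, 1.139) = 1.000
(B → 1) ⊗ ¬B = max(0, 1.000 + 0.139 − 1) = max(0, 0.139) = 0.139
B ⊗ A = max(0, 0.861 + 0.413 − 1) = max(0, 0.274) = 0.274
((B → 1) ⊗ ¬B) → (B ⊗ A) = min(1, 1 − 0.139 + 0.274) = min(1, 1.135) = 1.000
B → (((B → 1) ⊗ ¬B) → (B ⊗ A)) = min(1, 1 − 0.861 + 1.000) = min(1, 1.139) = 1.000
¬B ⊗ (B → (((B → 1) ⊗ ¬B) → (B ⊗ A))) = max(0, 0.139 + 1.000 − 1) = max(0, 0.139) = 0.139
(¬B ⊗ (B → (((B → 1) ⊗ ¬B) → (B ⊗ A)))) → B = min(1, 1 − 0.139 + 0.861) = min(1, 1.722) = 1.000
((¬B ⊗ (B → (((B → 1) ⊗ ¬B) → (B ⊗ A)))) → B) ⊗ ¬B = max(0, 1.000 + 0.139 − 1) = max(0, 0.139) = 0.139
¬(((¬B ⊗ (B → (((B → 1) ⊗ ¬B) → (B ⊗ A)))) → B) ⊗ ¬B) = 1 − 0.139 = 0.861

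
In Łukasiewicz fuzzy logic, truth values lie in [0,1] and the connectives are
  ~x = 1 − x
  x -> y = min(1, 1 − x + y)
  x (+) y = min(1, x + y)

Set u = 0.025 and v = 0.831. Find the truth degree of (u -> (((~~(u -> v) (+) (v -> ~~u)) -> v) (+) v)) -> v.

u -> v = min(1, 1 − 0.025 + 0.831) = min(1, 1.806) = 1.000
~(u -> v) = 1 − 1.000 = 0.000
~~(u -> v) = 1 − 0.000 = 1.000
~u = 1 − 0.025 = 0.975
~~u = 1 − 0.975 = 0.025
v -> ~~u = min(1, 1 − 0.831 + 0.025) = min(1, 0.194) = 0.194
~~(u -> v) (+) (v -> ~~u) = min(1, 1.000 + 0.194) = min(1, 1.194) = 1.000
(~~(u -> v) (+) (v -> ~~u)) -> v = min(1, 1 − 1.000 + 0.831) = min(1, 0.831) = 0.831
((~~(u -> v) (+) (v -> ~~u)) -> v) (+) v = min(1, 0.831 + 0.831) = min(1, 1.662) = 1.000
u -> (((~~(u -> v) (+) (v -> ~~u)) -> v) (+) v) = min(1, 1 − 0.025 + 1.000) = min(1, 1.975) = 1.000
(u -> (((~~(u -> v) (+) (v -> ~~u)) -> v) (+) v)) -> v = min(1, 1 − 1.000 + 0.831) = min(1, 0.831) = 0.831

0.831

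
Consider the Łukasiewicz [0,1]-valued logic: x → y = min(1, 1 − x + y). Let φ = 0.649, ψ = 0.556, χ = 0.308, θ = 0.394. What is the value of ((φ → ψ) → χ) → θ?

φ → ψ = min(1, 1 − 0.649 + 0.556) = min(1, 0.907) = 0.907
(φ → ψ) → χ = min(1, 1 − 0.907 + 0.308) = min(1, 0.401) = 0.401
((φ → ψ) → χ) → θ = min(1, 1 − 0.401 + 0.394) = min(1, 0.993) = 0.993

0.993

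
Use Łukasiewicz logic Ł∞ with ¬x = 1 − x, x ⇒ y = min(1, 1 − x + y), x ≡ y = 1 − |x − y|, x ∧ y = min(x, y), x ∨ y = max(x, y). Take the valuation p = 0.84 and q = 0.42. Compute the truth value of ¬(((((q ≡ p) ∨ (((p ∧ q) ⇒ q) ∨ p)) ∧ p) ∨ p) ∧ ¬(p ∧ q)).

0.42

q ≡ p = 1 − |0.42 − 0.84| = 1 − 0.42 = 0.58
p ∧ q = min(0.84, 0.42) = 0.42
(p ∧ q) ⇒ q = min(1, 1 − 0.42 + 0.42) = min(1, 1.00) = 1.00
((p ∧ q) ⇒ q) ∨ p = max(1.00, 0.84) = 1.00
(q ≡ p) ∨ (((p ∧ q) ⇒ q) ∨ p) = max(0.58, 1.00) = 1.00
((q ≡ p) ∨ (((p ∧ q) ⇒ q) ∨ p)) ∧ p = min(1.00, 0.84) = 0.84
(((q ≡ p) ∨ (((p ∧ q) ⇒ q) ∨ p)) ∧ p) ∨ p = max(0.84, 0.84) = 0.84
¬(p ∧ q) = 1 − 0.42 = 0.58
((((q ≡ p) ∨ (((p ∧ q) ⇒ q) ∨ p)) ∧ p) ∨ p) ∧ ¬(p ∧ q) = min(0.84, 0.58) = 0.58
¬(((((q ≡ p) ∨ (((p ∧ q) ⇒ q) ∨ p)) ∧ p) ∨ p) ∧ ¬(p ∧ q)) = 1 − 0.58 = 0.42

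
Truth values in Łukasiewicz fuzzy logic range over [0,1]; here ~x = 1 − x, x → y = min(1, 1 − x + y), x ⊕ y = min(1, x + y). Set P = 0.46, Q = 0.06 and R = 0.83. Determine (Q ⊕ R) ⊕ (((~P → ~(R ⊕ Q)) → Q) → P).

1.00

Q ⊕ R = min(1, 0.06 + 0.83) = min(1, 0.89) = 0.89
~P = 1 − 0.46 = 0.54
R ⊕ Q = min(1, 0.83 + 0.06) = min(1, 0.89) = 0.89
~(R ⊕ Q) = 1 − 0.89 = 0.11
~P → ~(R ⊕ Q) = min(1, 1 − 0.54 + 0.11) = min(1, 0.57) = 0.57
(~P → ~(R ⊕ Q)) → Q = min(1, 1 − 0.57 + 0.06) = min(1, 0.49) = 0.49
((~P → ~(R ⊕ Q)) → Q) → P = min(1, 1 − 0.49 + 0.46) = min(1, 0.97) = 0.97
(Q ⊕ R) ⊕ (((~P → ~(R ⊕ Q)) → Q) → P) = min(1, 0.89 + 0.97) = min(1, 1.86) = 1.00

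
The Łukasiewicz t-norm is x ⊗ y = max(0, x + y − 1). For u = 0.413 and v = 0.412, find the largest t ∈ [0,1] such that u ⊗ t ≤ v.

The residuum of the Łukasiewicz t-norm gives the supremum: min(1, 1 − 0.413 + 0.412).
1 − 0.413 + 0.412 = 0.999, so t = min(1, 0.999) = 0.999.
Check: 0.413 ⊗ 0.999 = max(0, 0.412) = 0.412 ≤ 0.412.

0.999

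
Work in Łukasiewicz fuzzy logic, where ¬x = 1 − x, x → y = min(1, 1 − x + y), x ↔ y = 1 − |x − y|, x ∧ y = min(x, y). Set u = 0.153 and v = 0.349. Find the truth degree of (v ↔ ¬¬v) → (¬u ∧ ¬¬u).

¬v = 1 − 0.349 = 0.651
¬¬v = 1 − 0.651 = 0.349
v ↔ ¬¬v = 1 − |0.349 − 0.349| = 1 − 0.000 = 1.000
¬u = 1 − 0.153 = 0.847
¬¬u = 1 − 0.847 = 0.153
¬u ∧ ¬¬u = min(0.847, 0.153) = 0.153
(v ↔ ¬¬v) → (¬u ∧ ¬¬u) = min(1, 1 − 1.000 + 0.153) = min(1, 0.153) = 0.153

0.153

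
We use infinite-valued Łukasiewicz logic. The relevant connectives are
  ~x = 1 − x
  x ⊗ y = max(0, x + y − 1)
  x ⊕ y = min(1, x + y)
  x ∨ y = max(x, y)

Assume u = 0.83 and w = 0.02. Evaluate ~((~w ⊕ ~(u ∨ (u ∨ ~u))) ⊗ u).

0.17

~w = 1 − 0.02 = 0.98
~u = 1 − 0.83 = 0.17
u ∨ ~u = max(0.83, 0.17) = 0.83
u ∨ (u ∨ ~u) = max(0.83, 0.83) = 0.83
~(u ∨ (u ∨ ~u)) = 1 − 0.83 = 0.17
~w ⊕ ~(u ∨ (u ∨ ~u)) = min(1, 0.98 + 0.17) = min(1, 1.15) = 1.00
(~w ⊕ ~(u ∨ (u ∨ ~u))) ⊗ u = max(0, 1.00 + 0.83 − 1) = max(0, 0.83) = 0.83
~((~w ⊕ ~(u ∨ (u ∨ ~u))) ⊗ u) = 1 − 0.83 = 0.17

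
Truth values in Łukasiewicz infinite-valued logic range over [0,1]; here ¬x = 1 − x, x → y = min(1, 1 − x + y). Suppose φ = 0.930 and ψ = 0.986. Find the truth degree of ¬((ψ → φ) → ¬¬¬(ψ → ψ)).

ψ → φ = min(1, 1 − 0.986 + 0.930) = min(1, 0.944) = 0.944
ψ → ψ = min(1, 1 − 0.986 + 0.986) = min(1, 1.000) = 1.000
¬(ψ → ψ) = 1 − 1.000 = 0.000
¬¬(ψ → ψ) = 1 − 0.000 = 1.000
¬¬¬(ψ → ψ) = 1 − 1.000 = 0.000
(ψ → φ) → ¬¬¬(ψ → ψ) = min(1, 1 − 0.944 + 0.000) = min(1, 0.056) = 0.056
¬((ψ → φ) → ¬¬¬(ψ → ψ)) = 1 − 0.056 = 0.944

0.944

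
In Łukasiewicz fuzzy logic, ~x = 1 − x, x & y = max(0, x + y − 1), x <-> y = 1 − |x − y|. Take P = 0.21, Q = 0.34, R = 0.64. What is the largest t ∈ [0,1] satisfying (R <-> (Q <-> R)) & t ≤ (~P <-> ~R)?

0.63

Q <-> R = 1 − |0.34 − 0.64| = 1 − 0.30 = 0.70
R <-> (Q <-> R) = 1 − |0.64 − 0.70| = 1 − 0.06 = 0.94
So the left factor is R <-> (Q <-> R) = 0.94.
~P = 1 − 0.21 = 0.79
~R = 1 − 0.64 = 0.36
~P <-> ~R = 1 − |0.79 − 0.36| = 1 − 0.43 = 0.57
So the right-hand bound is ~P <-> ~R = 0.57.
The residuum of the Łukasiewicz t-norm gives the supremum: min(1, 1 − 0.94 + 0.57).
1 − 0.94 + 0.57 = 0.63, so t = min(1, 0.63) = 0.63.
Check: 0.94 & 0.63 = max(0, 0.57) = 0.57 ≤ 0.57.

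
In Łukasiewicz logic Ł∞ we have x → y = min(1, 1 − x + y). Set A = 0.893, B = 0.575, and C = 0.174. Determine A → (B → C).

0.706

B → C = min(1, 1 − 0.575 + 0.174) = min(1, 0.599) = 0.599
A → (B → C) = min(1, 1 − 0.893 + 0.599) = min(1, 0.706) = 0.706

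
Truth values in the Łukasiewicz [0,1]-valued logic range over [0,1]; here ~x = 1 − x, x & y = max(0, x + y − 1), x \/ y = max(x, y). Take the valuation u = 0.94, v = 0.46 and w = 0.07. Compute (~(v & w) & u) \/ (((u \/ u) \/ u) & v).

v & w = max(0, 0.46 + 0.07 − 1) = max(0, -0.47) = 0.00
~(v & w) = 1 − 0.00 = 1.00
~(v & w) & u = max(0, 1.00 + 0.94 − 1) = max(0, 0.94) = 0.94
u \/ u = max(0.94, 0.94) = 0.94
(u \/ u) \/ u = max(0.94, 0.94) = 0.94
((u \/ u) \/ u) & v = max(0, 0.94 + 0.46 − 1) = max(0, 0.40) = 0.40
(~(v & w) & u) \/ (((u \/ u) \/ u) & v) = max(0.94, 0.40) = 0.94

0.94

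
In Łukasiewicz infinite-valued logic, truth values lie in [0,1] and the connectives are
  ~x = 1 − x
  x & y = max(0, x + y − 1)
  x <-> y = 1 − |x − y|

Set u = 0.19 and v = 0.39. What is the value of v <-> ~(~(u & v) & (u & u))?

0.39

u & v = max(0, 0.19 + 0.39 − 1) = max(0, -0.42) = 0.00
~(u & v) = 1 − 0.00 = 1.00
u & u = max(0, 0.19 + 0.19 − 1) = max(0, -0.62) = 0.00
~(u & v) & (u & u) = max(0, 1.00 + 0.00 − 1) = max(0, 0.00) = 0.00
~(~(u & v) & (u & u)) = 1 − 0.00 = 1.00
v <-> ~(~(u & v) & (u & u)) = 1 − |0.39 − 1.00| = 1 − 0.61 = 0.39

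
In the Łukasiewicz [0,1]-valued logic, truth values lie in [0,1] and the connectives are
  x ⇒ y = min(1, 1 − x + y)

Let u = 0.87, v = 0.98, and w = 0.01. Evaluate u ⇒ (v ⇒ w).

v ⇒ w = min(1, 1 − 0.98 + 0.01) = min(1, 0.03) = 0.03
u ⇒ (v ⇒ w) = min(1, 1 − 0.87 + 0.03) = min(1, 0.16) = 0.16

0.16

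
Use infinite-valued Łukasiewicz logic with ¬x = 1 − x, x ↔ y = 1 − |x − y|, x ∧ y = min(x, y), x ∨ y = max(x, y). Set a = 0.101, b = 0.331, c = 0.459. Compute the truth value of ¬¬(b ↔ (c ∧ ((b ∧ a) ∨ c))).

0.872

b ∧ a = min(0.331, 0.101) = 0.101
(b ∧ a) ∨ c = max(0.101, 0.459) = 0.459
c ∧ ((b ∧ a) ∨ c) = min(0.459, 0.459) = 0.459
b ↔ (c ∧ ((b ∧ a) ∨ c)) = 1 − |0.331 − 0.459| = 1 − 0.128 = 0.872
¬(b ↔ (c ∧ ((b ∧ a) ∨ c))) = 1 − 0.872 = 0.128
¬¬(b ↔ (c ∧ ((b ∧ a) ∨ c))) = 1 − 0.128 = 0.872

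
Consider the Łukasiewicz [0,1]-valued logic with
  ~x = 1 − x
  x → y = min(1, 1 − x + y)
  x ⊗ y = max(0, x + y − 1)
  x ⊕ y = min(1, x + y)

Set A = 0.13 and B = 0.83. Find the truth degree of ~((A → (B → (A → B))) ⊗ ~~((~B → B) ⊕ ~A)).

0.00

A → B = min(1, 1 − 0.13 + 0.83) = min(1, 1.70) = 1.00
B → (A → B) = min(1, 1 − 0.83 + 1.00) = min(1, 1.17) = 1.00
A → (B → (A → B)) = min(1, 1 − 0.13 + 1.00) = min(1, 1.87) = 1.00
~B = 1 − 0.83 = 0.17
~B → B = min(1, 1 − 0.17 + 0.83) = min(1, 1.66) = 1.00
~A = 1 − 0.13 = 0.87
(~B → B) ⊕ ~A = min(1, 1.00 + 0.87) = min(1, 1.87) = 1.00
~((~B → B) ⊕ ~A) = 1 − 1.00 = 0.00
~~((~B → B) ⊕ ~A) = 1 − 0.00 = 1.00
(A → (B → (A → B))) ⊗ ~~((~B → B) ⊕ ~A) = max(0, 1.00 + 1.00 − 1) = max(0, 1.00) = 1.00
~((A → (B → (A → B))) ⊗ ~~((~B → B) ⊕ ~A)) = 1 − 1.00 = 0.00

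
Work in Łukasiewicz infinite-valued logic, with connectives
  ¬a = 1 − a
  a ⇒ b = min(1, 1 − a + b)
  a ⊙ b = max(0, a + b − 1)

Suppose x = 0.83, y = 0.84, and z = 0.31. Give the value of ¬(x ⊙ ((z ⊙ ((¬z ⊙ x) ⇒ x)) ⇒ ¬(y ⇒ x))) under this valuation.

¬z = 1 − 0.31 = 0.69
¬z ⊙ x = max(0, 0.69 + 0.83 − 1) = max(0, 0.52) = 0.52
(¬z ⊙ x) ⇒ x = min(1, 1 − 0.52 + 0.83) = min(1, 1.31) = 1.00
z ⊙ ((¬z ⊙ x) ⇒ x) = max(0, 0.31 + 1.00 − 1) = max(0, 0.31) = 0.31
y ⇒ x = min(1, 1 − 0.84 + 0.83) = min(1, 0.99) = 0.99
¬(y ⇒ x) = 1 − 0.99 = 0.01
(z ⊙ ((¬z ⊙ x) ⇒ x)) ⇒ ¬(y ⇒ x) = min(1, 1 − 0.31 + 0.01) = min(1, 0.70) = 0.70
x ⊙ ((z ⊙ ((¬z ⊙ x) ⇒ x)) ⇒ ¬(y ⇒ x)) = max(0, 0.83 + 0.70 − 1) = max(0, 0.53) = 0.53
¬(x ⊙ ((z ⊙ ((¬z ⊙ x) ⇒ x)) ⇒ ¬(y ⇒ x))) = 1 − 0.53 = 0.47

0.47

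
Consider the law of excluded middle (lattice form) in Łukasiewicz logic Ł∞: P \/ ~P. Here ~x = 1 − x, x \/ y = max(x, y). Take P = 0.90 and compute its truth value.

~P = 1 − 0.90 = 0.10
P \/ ~P = max(0.90, 0.10) = 0.90
(The value 0.90 < 1 shows this instance is not satisfied; not a Ł∞-tautology — its value is max(a, 1−a).)

0.90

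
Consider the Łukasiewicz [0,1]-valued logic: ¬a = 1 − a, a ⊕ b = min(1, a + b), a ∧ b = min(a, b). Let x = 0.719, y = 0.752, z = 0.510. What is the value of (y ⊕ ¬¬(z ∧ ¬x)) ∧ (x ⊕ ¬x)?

1.000

¬x = 1 − 0.719 = 0.281
z ∧ ¬x = min(0.510, 0.281) = 0.281
¬(z ∧ ¬x) = 1 − 0.281 = 0.719
¬¬(z ∧ ¬x) = 1 − 0.719 = 0.281
y ⊕ ¬¬(z ∧ ¬x) = min(1, 0.752 + 0.281) = min(1, 1.033) = 1.000
x ⊕ ¬x = min(1, 0.719 + 0.281) = min(1, 1.000) = 1.000
(y ⊕ ¬¬(z ∧ ¬x)) ∧ (x ⊕ ¬x) = min(1.000, 1.000) = 1.000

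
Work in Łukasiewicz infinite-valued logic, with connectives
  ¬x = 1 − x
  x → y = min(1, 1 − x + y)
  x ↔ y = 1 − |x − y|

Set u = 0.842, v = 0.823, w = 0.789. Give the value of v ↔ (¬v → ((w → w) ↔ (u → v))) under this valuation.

0.823

¬v = 1 − 0.823 = 0.177
w → w = min(1, 1 − 0.789 + 0.789) = min(1, 1.000) = 1.000
u → v = min(1, 1 − 0.842 + 0.823) = min(1, 0.981) = 0.981
(w → w) ↔ (u → v) = 1 − |1.000 − 0.981| = 1 − 0.019 = 0.981
¬v → ((w → w) ↔ (u → v)) = min(1, 1 − 0.177 + 0.981) = min(1, 1.804) = 1.000
v ↔ (¬v → ((w → w) ↔ (u → v))) = 1 − |0.823 − 1.000| = 1 − 0.177 = 0.823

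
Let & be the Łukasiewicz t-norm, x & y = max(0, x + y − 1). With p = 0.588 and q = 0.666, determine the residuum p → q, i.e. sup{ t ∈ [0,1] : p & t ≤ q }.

1.000

The residuum of the Łukasiewicz t-norm gives the supremum: min(1, 1 − 0.588 + 0.666).
1 − 0.588 + 0.666 = 1.078, so t = min(1, 1.078) = 1.000.
Check: 0.588 & 1.000 = max(0, 0.588) = 0.588 ≤ 0.666.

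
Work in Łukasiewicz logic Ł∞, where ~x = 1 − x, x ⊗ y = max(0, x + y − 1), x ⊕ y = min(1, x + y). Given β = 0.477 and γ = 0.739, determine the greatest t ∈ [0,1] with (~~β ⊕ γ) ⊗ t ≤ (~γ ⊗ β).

0.000

~β = 1 − 0.477 = 0.523
~~β = 1 − 0.523 = 0.477
~~β ⊕ γ = min(1, 0.477 + 0.739) = min(1, 1.216) = 1.000
So the left factor is ~~β ⊕ γ = 1.000.
~γ = 1 − 0.739 = 0.261
~γ ⊗ β = max(0, 0.261 + 0.477 − 1) = max(0, -0.262) = 0.000
So the right-hand bound is ~γ ⊗ β = 0.000.
The residuum of the Łukasiewicz t-norm gives the supremum: min(1, 1 − 1.000 + 0.000).
1 − 1.000 + 0.000 = 0.000, so t = min(1, 0.000) = 0.000.
Check: 1.000 ⊗ 0.000 = max(0, 0.000) = 0.000 ≤ 0.000.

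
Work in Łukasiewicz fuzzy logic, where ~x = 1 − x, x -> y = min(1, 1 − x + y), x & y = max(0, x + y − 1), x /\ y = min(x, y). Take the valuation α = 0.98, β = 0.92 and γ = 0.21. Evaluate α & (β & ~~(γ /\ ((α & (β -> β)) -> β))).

0.11

β -> β = min(1, 1 − 0.92 + 0.92) = min(1, 1.00) = 1.00
α & (β -> β) = max(0, 0.98 + 1.00 − 1) = max(0, 0.98) = 0.98
(α & (β -> β)) -> β = min(1, 1 − 0.98 + 0.92) = min(1, 0.94) = 0.94
γ /\ ((α & (β -> β)) -> β) = min(0.21, 0.94) = 0.21
~(γ /\ ((α & (β -> β)) -> β)) = 1 − 0.21 = 0.79
~~(γ /\ ((α & (β -> β)) -> β)) = 1 − 0.79 = 0.21
β & ~~(γ /\ ((α & (β -> β)) -> β)) = max(0, 0.92 + 0.21 − 1) = max(0, 0.13) = 0.13
α & (β & ~~(γ /\ ((α & (β -> β)) -> β))) = max(0, 0.98 + 0.13 − 1) = max(0, 0.11) = 0.11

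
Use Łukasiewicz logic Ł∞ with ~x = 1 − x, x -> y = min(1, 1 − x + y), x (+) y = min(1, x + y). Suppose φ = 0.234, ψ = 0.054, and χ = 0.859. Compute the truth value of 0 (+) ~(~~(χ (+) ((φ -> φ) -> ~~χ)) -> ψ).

0.946

φ -> φ = min(1, 1 − 0.234 + 0.234) = min(1, 1.000) = 1.000
~χ = 1 − 0.859 = 0.141
~~χ = 1 − 0.141 = 0.859
(φ -> φ) -> ~~χ = min(1, 1 − 1.000 + 0.859) = min(1, 0.859) = 0.859
χ (+) ((φ -> φ) -> ~~χ) = min(1, 0.859 + 0.859) = min(1, 1.718) = 1.000
~(χ (+) ((φ -> φ) -> ~~χ)) = 1 − 1.000 = 0.000
~~(χ (+) ((φ -> φ) -> ~~χ)) = 1 − 0.000 = 1.000
~~(χ (+) ((φ -> φ) -> ~~χ)) -> ψ = min(1, 1 − 1.000 + 0.054) = min(1, 0.054) = 0.054
~(~~(χ (+) ((φ -> φ) -> ~~χ)) -> ψ) = 1 − 0.054 = 0.946
0 (+) ~(~~(χ (+) ((φ -> φ) -> ~~χ)) -> ψ) = min(1, 0.000 + 0.946) = min(1, 0.946) = 0.946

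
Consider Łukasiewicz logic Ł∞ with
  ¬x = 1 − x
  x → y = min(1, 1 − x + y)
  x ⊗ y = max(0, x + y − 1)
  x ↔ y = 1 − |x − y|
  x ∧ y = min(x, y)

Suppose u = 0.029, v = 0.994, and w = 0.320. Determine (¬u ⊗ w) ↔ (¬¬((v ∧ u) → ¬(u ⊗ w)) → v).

0.297

¬u = 1 − 0.029 = 0.971
¬u ⊗ w = max(0, 0.971 + 0.320 − 1) = max(0, 0.291) = 0.291
v ∧ u = min(0.994, 0.029) = 0.029
u ⊗ w = max(0, 0.029 + 0.320 − 1) = max(0, -0.651) = 0.000
¬(u ⊗ w) = 1 − 0.000 = 1.000
(v ∧ u) → ¬(u ⊗ w) = min(1, 1 − 0.029 + 1.000) = min(1, 1.971) = 1.000
¬((v ∧ u) → ¬(u ⊗ w)) = 1 − 1.000 = 0.000
¬¬((v ∧ u) → ¬(u ⊗ w)) = 1 − 0.000 = 1.000
¬¬((v ∧ u) → ¬(u ⊗ w)) → v = min(1, 1 − 1.000 + 0.994) = min(1, 0.994) = 0.994
(¬u ⊗ w) ↔ (¬¬((v ∧ u) → ¬(u ⊗ w)) → v) = 1 − |0.291 − 0.994| = 1 − 0.703 = 0.297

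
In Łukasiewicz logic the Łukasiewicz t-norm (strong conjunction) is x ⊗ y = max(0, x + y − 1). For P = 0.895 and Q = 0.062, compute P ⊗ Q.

P ⊗ Q = max(0, 0.895 + 0.062 − 1) = max(0, -0.043) = 0.000
For comparison, the Gödel (minimum) t-norm min(x, y) would give 0.062.

0.000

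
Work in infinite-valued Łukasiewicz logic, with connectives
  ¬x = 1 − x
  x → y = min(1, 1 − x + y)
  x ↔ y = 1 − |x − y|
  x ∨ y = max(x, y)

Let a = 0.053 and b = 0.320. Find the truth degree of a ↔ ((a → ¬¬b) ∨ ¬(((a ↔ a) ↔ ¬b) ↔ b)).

¬b = 1 − 0.320 = 0.680
¬¬b = 1 − 0.680 = 0.320
a → ¬¬b = min(1, 1 − 0.053 + 0.320) = min(1, 1.267) = 1.000
a ↔ a = 1 − |0.053 − 0.053| = 1 − 0.000 = 1.000
(a ↔ a) ↔ ¬b = 1 − |1.000 − 0.680| = 1 − 0.320 = 0.680
((a ↔ a) ↔ ¬b) ↔ b = 1 − |0.680 − 0.320| = 1 − 0.360 = 0.640
¬(((a ↔ a) ↔ ¬b) ↔ b) = 1 − 0.640 = 0.360
(a → ¬¬b) ∨ ¬(((a ↔ a) ↔ ¬b) ↔ b) = max(1.000, 0.360) = 1.000
a ↔ ((a → ¬¬b) ∨ ¬(((a ↔ a) ↔ ¬b) ↔ b)) = 1 − |0.053 − 1.000| = 1 − 0.947 = 0.053

0.053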